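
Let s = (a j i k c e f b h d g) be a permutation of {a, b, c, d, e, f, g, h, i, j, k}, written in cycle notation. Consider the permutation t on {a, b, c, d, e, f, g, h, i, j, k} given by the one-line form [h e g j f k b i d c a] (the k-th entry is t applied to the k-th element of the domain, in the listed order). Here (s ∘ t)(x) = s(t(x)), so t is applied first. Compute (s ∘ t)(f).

c

First apply t: t(f) = k, then s(k) = c. Thus (s ∘ t)(f) = c.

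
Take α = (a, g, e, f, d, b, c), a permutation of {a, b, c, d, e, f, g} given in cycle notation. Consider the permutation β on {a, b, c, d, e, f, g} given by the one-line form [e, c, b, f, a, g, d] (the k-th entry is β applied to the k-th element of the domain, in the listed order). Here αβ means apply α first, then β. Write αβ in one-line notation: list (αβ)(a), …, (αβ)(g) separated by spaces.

d b e c g f a

For each element, apply α then β: a → g → d; b → c → b; c → a → e; d → b → c; e → f → g; f → d → f; g → e → a.
Collecting the images, αβ = [d b e c g f a].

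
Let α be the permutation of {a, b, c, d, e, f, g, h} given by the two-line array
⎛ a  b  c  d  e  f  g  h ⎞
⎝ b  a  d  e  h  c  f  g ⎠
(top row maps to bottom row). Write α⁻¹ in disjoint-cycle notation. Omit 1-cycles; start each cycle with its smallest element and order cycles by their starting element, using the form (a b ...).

The cycle decomposition of α is (a b)(c d e h g f).
The inverse reverses every cycle; in canonical form, α⁻¹ = (a b)(c f g h e d).

(a b)(c f g h e d)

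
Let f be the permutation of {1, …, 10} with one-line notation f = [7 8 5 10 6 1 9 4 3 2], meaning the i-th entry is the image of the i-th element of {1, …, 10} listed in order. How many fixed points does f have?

0

No element satisfies f(x) = x, so there are 0 fixed points.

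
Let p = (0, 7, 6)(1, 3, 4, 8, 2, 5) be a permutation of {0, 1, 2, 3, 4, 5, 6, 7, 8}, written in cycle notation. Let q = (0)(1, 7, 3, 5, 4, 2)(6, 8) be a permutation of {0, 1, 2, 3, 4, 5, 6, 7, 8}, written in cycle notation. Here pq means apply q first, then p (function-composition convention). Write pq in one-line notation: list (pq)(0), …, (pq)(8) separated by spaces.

(pq)(x) = p(q(x)). Computing each image: p(q(0)) = p(0) = 7, p(q(1)) = p(7) = 6, p(q(2)) = p(1) = 3, p(q(3)) = p(5) = 1, p(q(4)) = p(2) = 5, p(q(5)) = p(4) = 8, p(q(6)) = p(8) = 2, p(q(7)) = p(3) = 4, p(q(8)) = p(6) = 0.
Hence pq = [7 6 3 1 5 8 2 4 0].

7 6 3 1 5 8 2 4 0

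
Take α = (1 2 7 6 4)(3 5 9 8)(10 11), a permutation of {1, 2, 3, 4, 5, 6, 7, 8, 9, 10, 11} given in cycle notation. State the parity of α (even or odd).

even

The cycle lengths are 5, 4, 2.
A cycle is odd iff its length is even; α has 2 even-length cycles, so sgn(α) = (−1)^2 and α is even.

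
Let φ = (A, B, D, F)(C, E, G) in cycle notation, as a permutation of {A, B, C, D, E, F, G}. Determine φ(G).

Within (C, E, G), G ↦ C.

C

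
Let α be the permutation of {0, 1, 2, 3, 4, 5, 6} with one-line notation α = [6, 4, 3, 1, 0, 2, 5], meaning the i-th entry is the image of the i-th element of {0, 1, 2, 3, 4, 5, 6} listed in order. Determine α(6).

5

6 is element number 7 of the domain, and entry number 7 of the one-line form is 5, so α(6) = 5.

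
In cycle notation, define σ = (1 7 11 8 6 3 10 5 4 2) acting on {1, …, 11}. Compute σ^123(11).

11 lies in the 10-cycle (1 7 11 8 6 3 10 5 4 2).
Powers repeat with period 10 on this cycle, and 123 mod 10 = 3, so σ^123(11) = σ^3(11).
Advancing 3 steps from 11: 11 → 8 → 6 → 3.

3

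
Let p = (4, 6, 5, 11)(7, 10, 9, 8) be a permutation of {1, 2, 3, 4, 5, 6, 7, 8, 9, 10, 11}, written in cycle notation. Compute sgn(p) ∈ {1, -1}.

The cycle lengths are 4, 4, 1, 1, 1.
A cycle is odd iff its length is even; p has 2 even-length cycles, so sgn(p) = (−1)^2 and p is even.

1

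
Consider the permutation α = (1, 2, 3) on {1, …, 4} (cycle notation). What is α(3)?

In the cycle (1, 2, 3), 3 is followed by 1, so α(3) = 1.

1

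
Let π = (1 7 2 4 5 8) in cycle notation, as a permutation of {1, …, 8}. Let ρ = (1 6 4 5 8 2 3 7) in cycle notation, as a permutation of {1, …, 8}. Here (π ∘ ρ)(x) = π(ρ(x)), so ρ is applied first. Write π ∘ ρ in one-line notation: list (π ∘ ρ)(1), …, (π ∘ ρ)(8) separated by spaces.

Chase each element through ρ then π: 1 → 6 → 6; 2 → 3 → 3; 3 → 7 → 2; 4 → 5 → 8; 5 → 8 → 1; 6 → 4 → 5; 7 → 1 → 7; 8 → 2 → 4.
So π ∘ ρ in one-line form is 6 3 2 8 1 5 7 4.

6 3 2 8 1 5 7 4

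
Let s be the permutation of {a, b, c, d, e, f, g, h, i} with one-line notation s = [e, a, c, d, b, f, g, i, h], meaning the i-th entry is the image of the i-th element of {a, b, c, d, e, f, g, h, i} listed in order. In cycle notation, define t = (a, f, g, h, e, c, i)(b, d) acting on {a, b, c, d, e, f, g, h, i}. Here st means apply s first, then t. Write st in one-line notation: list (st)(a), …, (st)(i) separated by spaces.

c f i b d g h a e

Chase each element through s then t: a → e → c; b → a → f; c → c → i; d → d → b; e → b → d; f → f → g; g → g → h; h → i → a; i → h → e.
So st in one-line form is c f i b d g h a e.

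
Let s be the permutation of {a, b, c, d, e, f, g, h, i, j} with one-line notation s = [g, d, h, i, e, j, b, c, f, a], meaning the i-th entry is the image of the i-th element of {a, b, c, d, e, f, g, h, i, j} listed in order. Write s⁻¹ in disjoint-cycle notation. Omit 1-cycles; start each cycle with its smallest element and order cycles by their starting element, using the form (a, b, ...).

(a, j, f, i, d, b, g)(c, h)

The cycle decomposition of s is (a, g, b, d, i, f, j)(c, h).
Reversing each cycle (and rotating so the smallest element leads) gives s⁻¹ = (a, j, f, i, d, b, g)(c, h).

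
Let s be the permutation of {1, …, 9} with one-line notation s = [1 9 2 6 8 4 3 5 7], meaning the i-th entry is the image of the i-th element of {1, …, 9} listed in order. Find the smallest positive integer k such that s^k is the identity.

Writing s as disjoint cycles, the cycle lengths are 4, 2, 2, 1.
The order is lcm(4, 2, 2) = 4.

4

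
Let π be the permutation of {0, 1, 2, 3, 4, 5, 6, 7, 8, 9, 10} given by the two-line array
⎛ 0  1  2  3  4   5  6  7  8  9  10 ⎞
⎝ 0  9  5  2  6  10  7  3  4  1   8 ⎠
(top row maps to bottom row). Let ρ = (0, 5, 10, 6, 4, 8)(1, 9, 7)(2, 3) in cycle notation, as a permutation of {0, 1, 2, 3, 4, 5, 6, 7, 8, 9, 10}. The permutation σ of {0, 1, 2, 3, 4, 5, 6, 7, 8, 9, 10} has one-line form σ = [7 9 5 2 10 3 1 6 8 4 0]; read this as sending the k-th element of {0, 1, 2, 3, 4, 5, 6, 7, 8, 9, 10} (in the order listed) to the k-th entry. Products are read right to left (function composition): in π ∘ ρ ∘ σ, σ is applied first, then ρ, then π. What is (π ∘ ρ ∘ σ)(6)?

1

Apply the permutations in order: σ(6) = 1, then ρ(1) = 9, then π(9) = 1. So (π ∘ ρ ∘ σ)(6) = 1.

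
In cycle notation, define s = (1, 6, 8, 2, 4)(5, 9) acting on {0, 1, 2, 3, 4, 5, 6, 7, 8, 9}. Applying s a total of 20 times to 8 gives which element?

8 lies in the 5-cycle (1, 6, 8, 2, 4).
Since the cycle has length 5, s^20 acts on it the same as s^0 (20 mod 5 = 0).
So s^20(8) = 8.

8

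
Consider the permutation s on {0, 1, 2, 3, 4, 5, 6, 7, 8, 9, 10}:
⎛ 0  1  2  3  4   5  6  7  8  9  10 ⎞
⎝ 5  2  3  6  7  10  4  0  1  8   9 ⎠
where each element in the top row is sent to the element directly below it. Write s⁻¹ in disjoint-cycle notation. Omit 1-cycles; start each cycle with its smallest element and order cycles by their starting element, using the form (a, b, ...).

(0, 7, 4, 6, 3, 2, 1, 8, 9, 10, 5)

First write s in disjoint cycles: (0, 5, 10, 9, 8, 1, 2, 3, 6, 4, 7).
Reversing each cycle (and rotating so the smallest element leads) gives s⁻¹ = (0, 7, 4, 6, 3, 2, 1, 8, 9, 10, 5).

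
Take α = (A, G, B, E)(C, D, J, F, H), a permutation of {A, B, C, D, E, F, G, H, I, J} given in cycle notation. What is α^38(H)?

J

H lies in the 5-cycle (C, D, J, F, H).
Powers repeat with period 5 on this cycle, and 38 mod 5 = 3, so α^38(H) = α^3(H).
Stepping 3 places around the cycle: H → C → D → J.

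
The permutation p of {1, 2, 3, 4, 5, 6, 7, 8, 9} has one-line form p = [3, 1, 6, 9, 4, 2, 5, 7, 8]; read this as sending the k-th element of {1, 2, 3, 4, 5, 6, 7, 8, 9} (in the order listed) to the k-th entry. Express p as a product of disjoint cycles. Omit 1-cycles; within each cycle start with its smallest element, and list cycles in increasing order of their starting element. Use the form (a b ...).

Iterating p from 1 gives 1 → 3 → 6 → 2 → 1; that is the 4-cycle (1 3 6 2).
Continuing from each remaining unvisited element yields (1 3 6 2)(4 9 8 7 5).

(1 3 6 2)(4 9 8 7 5)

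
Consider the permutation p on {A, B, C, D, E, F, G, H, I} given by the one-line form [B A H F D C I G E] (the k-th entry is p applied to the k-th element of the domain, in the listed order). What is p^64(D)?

F

Tracing D → F → … returns to D after 7 steps, so D lies in a 7-cycle (C H G I E D F).
Powers repeat with period 7 on this cycle, and 64 mod 7 = 1, so p^64(D) = p^1(D).
Advancing 1 step from D: D → F.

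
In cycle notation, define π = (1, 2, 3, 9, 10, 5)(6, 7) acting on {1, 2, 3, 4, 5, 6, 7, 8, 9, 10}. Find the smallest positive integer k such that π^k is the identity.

6

The cycle type of π is (6, 2, 1, 1).
Since disjoint cycles commute, ord(π) = lcm(6, 2) = 6.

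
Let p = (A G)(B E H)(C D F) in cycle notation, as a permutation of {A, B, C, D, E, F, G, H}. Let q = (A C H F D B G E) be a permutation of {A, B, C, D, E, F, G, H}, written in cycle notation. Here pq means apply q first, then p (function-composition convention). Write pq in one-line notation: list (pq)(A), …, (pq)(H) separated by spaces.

D A B E G F H C

(pq)(x) = p(q(x)). Computing each image: p(q(A)) = p(C) = D, p(q(B)) = p(G) = A, p(q(C)) = p(H) = B, p(q(D)) = p(B) = E, p(q(E)) = p(A) = G, p(q(F)) = p(D) = F, p(q(G)) = p(E) = H, p(q(H)) = p(F) = C.
Hence pq = [D A B E G F H C].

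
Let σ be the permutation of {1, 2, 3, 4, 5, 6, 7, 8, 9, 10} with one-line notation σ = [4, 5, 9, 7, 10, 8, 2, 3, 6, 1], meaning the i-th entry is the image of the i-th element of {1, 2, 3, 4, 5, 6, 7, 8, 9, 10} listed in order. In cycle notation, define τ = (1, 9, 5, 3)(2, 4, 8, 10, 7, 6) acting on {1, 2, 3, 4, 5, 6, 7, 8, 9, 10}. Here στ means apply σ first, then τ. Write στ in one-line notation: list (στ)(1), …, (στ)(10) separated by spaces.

For each element, apply σ then τ: 1 → 4 → 8; 2 → 5 → 3; 3 → 9 → 5; 4 → 7 → 6; 5 → 10 → 7; 6 → 8 → 10; 7 → 2 → 4; 8 → 3 → 1; 9 → 6 → 2; 10 → 1 → 9.
So στ in one-line form is 8 3 5 6 7 10 4 1 2 9.

8 3 5 6 7 10 4 1 2 9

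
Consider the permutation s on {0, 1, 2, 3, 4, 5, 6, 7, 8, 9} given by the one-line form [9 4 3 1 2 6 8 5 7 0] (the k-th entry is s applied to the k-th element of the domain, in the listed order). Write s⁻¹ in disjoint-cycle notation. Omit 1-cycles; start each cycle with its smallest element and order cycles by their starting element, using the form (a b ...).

(0 9)(1 3 2 4)(5 7 8 6)

The cycle decomposition of s is (0 9)(1 4 2 3)(5 6 8 7).
The inverse reverses every cycle; in canonical form, s⁻¹ = (0 9)(1 3 2 4)(5 7 8 6).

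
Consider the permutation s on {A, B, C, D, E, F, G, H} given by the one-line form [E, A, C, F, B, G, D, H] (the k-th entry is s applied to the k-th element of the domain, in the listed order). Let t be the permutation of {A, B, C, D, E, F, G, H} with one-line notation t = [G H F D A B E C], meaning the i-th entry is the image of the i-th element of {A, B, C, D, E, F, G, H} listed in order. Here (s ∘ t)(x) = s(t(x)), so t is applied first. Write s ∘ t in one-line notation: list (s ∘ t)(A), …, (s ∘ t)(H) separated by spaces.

Chase each element through t then s: A → G → D; B → H → H; C → F → G; D → D → F; E → A → E; F → B → A; G → E → B; H → C → C.
So s ∘ t in one-line form is D H G F E A B C.

D H G F E A B C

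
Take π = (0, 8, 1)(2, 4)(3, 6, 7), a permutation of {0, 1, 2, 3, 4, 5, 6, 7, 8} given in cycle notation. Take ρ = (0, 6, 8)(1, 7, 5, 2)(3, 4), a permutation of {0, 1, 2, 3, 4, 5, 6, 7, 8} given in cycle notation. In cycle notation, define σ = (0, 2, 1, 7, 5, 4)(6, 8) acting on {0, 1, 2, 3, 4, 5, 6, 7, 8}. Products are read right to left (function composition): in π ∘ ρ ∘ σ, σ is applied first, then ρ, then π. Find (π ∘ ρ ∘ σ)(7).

Chase 7: σ(7) = 5; ρ(5) = 2; π(2) = 4. Hence (π ∘ ρ ∘ σ)(7) = 4.

4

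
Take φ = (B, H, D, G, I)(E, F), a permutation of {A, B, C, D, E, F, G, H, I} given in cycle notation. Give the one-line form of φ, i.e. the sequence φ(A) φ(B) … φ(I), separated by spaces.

Image by image: A→A, B→H, C→C, D→G, E→F, F→E, G→I, H→D, I→B.
Listing these in domain order gives A H C G F E I D B.

A H C G F E I D B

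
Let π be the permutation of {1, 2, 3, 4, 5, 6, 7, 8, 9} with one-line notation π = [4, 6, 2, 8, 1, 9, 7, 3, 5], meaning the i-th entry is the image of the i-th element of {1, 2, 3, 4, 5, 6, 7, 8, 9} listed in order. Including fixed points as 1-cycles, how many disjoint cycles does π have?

2

The cycle decomposition is (1 4 8 3 2 6 9 5)(7), which has 2 cycles (counting 1-cycles).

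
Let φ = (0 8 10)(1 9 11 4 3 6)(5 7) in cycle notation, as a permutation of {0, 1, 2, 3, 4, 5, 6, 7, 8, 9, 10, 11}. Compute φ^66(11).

11

11 lies in the 6-cycle (1 9 11 4 3 6).
On a 6-cycle, φ^6 is the identity, so φ^66 = φ^0 there (66 ≡ 0 mod 6).
So φ^66(11) = 11.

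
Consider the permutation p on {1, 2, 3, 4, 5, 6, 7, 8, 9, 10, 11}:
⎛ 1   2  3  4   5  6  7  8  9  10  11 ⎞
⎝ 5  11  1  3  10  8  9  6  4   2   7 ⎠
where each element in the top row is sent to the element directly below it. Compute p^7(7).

2

Tracing 7 → 9 → … returns to 7 after 9 steps, so 7 lies in a 9-cycle (1, 5, 10, 2, 11, 7, 9, 4, 3).
Stepping 7 places around the cycle: 7 → 9 → 4 → 3 → 1 → 5 → 10 → 2.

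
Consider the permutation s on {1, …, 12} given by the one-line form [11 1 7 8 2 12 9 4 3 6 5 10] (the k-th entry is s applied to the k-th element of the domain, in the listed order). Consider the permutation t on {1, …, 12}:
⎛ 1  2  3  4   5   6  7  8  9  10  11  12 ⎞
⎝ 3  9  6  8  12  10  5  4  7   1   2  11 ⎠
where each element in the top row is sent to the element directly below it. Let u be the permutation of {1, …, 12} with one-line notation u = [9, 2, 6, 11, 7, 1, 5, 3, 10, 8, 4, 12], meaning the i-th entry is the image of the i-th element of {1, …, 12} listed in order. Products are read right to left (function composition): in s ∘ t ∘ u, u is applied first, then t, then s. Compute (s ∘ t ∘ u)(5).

(s ∘ t ∘ u)(5) = s(t(u(5))). u(5) = 7, then t(7) = 5, then s(5) = 2, so the result is 2.

2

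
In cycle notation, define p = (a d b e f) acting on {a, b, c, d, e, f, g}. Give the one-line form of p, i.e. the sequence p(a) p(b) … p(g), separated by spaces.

Reading each image from the cycles: a↦d, b↦e, c↦c, d↦b, e↦f, f↦a, g↦g.
Listing these in domain order gives d e c b f a g.

d e c b f a g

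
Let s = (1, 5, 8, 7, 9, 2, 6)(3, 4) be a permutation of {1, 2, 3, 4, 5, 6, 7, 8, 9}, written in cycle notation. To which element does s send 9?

2

In the cycle (1, 5, 8, 7, 9, 2, 6), 9 is followed by 2, so s(9) = 2.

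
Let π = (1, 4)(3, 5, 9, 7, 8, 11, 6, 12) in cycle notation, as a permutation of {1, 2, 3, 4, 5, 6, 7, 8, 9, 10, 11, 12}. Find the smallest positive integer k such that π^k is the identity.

8

The disjoint cycles have lengths 8, 2, 1, 1.
Since disjoint cycles commute, ord(π) = lcm(8, 2) = 8.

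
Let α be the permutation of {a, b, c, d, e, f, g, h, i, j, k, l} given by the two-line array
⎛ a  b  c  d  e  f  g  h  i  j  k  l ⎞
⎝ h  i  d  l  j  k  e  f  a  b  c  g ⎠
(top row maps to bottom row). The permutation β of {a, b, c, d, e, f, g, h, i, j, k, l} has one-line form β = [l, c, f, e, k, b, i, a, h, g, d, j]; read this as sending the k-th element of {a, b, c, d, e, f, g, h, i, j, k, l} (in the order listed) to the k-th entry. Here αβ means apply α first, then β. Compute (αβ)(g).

k

α(g) = e, then β(e) = k; composing gives (αβ)(g) = k.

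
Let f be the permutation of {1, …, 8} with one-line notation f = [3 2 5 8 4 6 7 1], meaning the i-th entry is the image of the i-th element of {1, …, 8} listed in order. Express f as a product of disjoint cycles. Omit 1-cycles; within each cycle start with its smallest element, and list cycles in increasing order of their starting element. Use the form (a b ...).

Iterating f from 1 gives 1 → 3 → 5 → 4 → 8 → 1; that is the 5-cycle (1 3 5 4 8).
Repeating from the next unused element and collecting all non-trivial cycles gives (1 3 5 4 8).

(1 3 5 4 8)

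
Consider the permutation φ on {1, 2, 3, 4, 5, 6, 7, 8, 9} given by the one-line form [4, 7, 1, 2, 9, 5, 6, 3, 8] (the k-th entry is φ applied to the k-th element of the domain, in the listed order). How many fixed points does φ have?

0

No element satisfies φ(x) = x, so there are 0 fixed points.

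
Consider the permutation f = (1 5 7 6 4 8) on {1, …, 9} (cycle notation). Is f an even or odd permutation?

The cycle lengths are 6, 1, 1, 1.
A cycle is odd iff its length is even; f has 1 even-length cycle, so sgn(f) = (−1)^1 and f is odd.

odd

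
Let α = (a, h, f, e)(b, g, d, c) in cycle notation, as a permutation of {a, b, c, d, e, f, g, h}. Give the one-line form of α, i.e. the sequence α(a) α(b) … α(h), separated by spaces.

h g b c a e d f

Reading each image from the cycles: a↦h, b↦g, c↦b, d↦c, e↦a, f↦e, g↦d, h↦f.
So the one-line form is h g b c a e d f.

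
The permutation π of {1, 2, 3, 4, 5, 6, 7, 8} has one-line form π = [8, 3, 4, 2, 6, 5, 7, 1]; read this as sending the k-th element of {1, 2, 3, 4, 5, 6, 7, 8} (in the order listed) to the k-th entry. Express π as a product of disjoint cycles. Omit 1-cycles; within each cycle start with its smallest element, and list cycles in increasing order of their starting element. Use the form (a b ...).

From 1: 1 → 8 → 1, closing the cycle (1 8).
Repeating from the next unused element and collecting all non-trivial cycles gives (1 8)(2 3 4)(5 6).

(1 8)(2 3 4)(5 6)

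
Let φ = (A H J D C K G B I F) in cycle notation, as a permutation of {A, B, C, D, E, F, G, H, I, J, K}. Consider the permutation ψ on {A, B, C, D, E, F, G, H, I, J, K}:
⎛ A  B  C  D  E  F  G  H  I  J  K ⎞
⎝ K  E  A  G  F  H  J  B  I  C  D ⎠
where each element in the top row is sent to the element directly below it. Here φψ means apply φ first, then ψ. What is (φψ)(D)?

A

φ(D) = C, then ψ(C) = A; composing gives (φψ)(D) = A.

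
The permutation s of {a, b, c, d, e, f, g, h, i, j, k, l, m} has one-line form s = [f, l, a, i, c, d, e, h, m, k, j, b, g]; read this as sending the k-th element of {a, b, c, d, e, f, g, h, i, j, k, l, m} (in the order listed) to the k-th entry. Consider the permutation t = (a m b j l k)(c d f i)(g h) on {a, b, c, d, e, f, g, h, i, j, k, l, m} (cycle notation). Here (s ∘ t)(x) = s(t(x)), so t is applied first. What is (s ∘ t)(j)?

t(j) = l, then s(l) = b; composing gives (s ∘ t)(j) = b.

b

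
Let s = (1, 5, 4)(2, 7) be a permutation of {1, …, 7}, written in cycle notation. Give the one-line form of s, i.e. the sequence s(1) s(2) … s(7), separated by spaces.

5 7 3 1 4 6 2

Each element maps to the next entry in its cycle (wrapping to the front): 1↦5, 2↦7, 3↦3, 4↦1, 5↦4, 6↦6, 7↦2.
So the one-line form is 5 7 3 1 4 6 2.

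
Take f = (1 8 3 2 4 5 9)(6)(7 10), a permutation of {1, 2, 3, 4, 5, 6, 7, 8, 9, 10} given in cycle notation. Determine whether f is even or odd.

The cycle lengths are 7, 2, 1.
A cycle of length ℓ contributes ℓ−1 transpositions, so f is a product of 6 + 1 = 7 transpositions — odd.

odd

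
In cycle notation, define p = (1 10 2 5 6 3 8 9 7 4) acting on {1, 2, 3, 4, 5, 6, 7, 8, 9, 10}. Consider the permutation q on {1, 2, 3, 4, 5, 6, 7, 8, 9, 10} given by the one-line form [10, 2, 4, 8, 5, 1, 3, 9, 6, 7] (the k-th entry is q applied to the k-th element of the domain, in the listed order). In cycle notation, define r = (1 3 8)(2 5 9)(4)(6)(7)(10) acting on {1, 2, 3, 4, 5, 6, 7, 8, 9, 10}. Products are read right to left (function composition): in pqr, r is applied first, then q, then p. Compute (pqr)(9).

Apply the permutations in order: r(9) = 2, then q(2) = 2, then p(2) = 5. So (pqr)(9) = 5.

5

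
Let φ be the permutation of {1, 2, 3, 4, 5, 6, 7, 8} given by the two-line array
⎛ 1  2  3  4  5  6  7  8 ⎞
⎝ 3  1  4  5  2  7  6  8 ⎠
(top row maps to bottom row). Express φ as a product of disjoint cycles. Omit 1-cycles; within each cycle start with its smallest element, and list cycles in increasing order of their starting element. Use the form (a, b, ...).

Iterating φ from 1 gives 1 → 3 → 4 → 5 → 2 → 1; that is the 5-cycle (1, 3, 4, 5, 2).
Repeating from the next unused element and collecting all non-trivial cycles gives (1, 3, 4, 5, 2)(6, 7).

(1, 3, 4, 5, 2)(6, 7)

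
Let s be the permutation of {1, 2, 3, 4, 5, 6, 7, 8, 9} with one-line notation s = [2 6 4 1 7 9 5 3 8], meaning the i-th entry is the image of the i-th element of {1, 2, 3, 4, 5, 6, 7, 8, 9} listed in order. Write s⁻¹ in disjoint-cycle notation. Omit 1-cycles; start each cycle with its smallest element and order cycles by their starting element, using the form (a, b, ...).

(1, 4, 3, 8, 9, 6, 2)(5, 7)

The cycle decomposition of s is (1, 2, 6, 9, 8, 3, 4)(5, 7).
Reversing each cycle (and rotating so the smallest element leads) gives s⁻¹ = (1, 4, 3, 8, 9, 6, 2)(5, 7).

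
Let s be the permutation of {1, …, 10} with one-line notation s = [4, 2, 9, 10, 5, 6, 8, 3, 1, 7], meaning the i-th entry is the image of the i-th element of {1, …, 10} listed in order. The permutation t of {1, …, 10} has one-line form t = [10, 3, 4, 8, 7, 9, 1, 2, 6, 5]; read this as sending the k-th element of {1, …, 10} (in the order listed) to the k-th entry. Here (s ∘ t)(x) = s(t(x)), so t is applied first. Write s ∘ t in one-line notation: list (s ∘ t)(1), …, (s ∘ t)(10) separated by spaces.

7 9 10 3 8 1 4 2 6 5

For each element, apply t then s: 1 → 10 → 7; 2 → 3 → 9; 3 → 4 → 10; 4 → 8 → 3; 5 → 7 → 8; 6 → 9 → 1; 7 → 1 → 4; 8 → 2 → 2; 9 → 6 → 6; 10 → 5 → 5.
Collecting the images, s ∘ t = [7 9 10 3 8 1 4 2 6 5].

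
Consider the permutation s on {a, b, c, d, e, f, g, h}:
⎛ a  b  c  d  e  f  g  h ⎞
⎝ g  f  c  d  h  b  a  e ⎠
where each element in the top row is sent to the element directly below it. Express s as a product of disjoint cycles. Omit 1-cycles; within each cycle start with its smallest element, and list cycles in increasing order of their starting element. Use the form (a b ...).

(a g)(b f)(e h)

Iterating s from a gives a → g → a; that is the 2-cycle (a g).
Continuing from each remaining unvisited element yields (a g)(b f)(e h).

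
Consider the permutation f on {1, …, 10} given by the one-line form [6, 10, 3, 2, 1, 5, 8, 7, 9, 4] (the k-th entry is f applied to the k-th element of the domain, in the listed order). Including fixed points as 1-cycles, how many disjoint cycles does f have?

5

The cycle decomposition is (1, 6, 5)(2, 10, 4)(3)(7, 8)(9), which has 5 cycles (counting 1-cycles).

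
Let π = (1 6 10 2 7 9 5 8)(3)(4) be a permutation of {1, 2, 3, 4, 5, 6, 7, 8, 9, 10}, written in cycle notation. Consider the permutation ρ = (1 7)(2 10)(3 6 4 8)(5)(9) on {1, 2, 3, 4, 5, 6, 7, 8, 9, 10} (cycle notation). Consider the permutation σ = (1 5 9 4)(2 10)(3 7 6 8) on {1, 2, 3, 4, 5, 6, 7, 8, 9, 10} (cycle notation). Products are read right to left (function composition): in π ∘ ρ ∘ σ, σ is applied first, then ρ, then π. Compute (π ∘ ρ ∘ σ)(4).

9

(π ∘ ρ ∘ σ)(4) = π(ρ(σ(4))). σ(4) = 1, then ρ(1) = 7, then π(7) = 9, so the result is 9.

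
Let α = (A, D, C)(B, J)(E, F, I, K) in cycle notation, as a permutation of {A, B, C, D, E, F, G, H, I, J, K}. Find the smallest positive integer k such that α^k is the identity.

The cycle type of α is (4, 3, 2, 1, 1).
The order of α is the least common multiple of its cycle lengths: lcm(4, 3, 2) = 12.

12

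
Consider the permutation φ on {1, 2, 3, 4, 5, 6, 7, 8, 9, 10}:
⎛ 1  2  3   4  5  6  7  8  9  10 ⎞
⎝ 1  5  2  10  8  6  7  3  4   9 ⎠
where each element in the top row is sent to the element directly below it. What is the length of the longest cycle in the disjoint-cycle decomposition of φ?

4

Decomposing into disjoint cycles gives (2, 5, 8, 3)(4, 10, 9); the longest has length 4.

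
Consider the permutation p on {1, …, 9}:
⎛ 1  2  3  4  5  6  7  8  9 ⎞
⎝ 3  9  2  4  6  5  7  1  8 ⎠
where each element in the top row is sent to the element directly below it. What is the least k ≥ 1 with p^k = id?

10

The disjoint-cycle form of p has cycle lengths 5, 2, 1, 1.
The order is lcm(5, 2) = 10.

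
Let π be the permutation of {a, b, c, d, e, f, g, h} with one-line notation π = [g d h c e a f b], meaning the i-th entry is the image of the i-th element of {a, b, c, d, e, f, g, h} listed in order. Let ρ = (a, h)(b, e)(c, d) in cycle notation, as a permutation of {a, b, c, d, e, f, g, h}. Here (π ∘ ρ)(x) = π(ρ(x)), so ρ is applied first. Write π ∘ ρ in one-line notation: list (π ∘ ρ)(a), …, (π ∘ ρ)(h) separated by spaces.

For each element, apply ρ then π: a → h → b; b → e → e; c → d → c; d → c → h; e → b → d; f → f → a; g → g → f; h → a → g.
So π ∘ ρ in one-line form is b e c h d a f g.

b e c h d a f g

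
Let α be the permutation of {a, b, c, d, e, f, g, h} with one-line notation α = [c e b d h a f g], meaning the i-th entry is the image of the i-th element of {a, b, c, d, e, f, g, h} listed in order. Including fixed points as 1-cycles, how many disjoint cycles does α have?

The cycle decomposition is (a, c, b, e, h, g, f)(d), which has 2 cycles (counting 1-cycles).

2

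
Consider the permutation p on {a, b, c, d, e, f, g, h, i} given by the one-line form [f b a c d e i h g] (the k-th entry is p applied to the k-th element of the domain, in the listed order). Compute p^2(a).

Tracing a → f → … returns to a after 5 steps, so a lies in a 5-cycle (a, f, e, d, c).
Stepping 2 places around the cycle: a → f → e.

e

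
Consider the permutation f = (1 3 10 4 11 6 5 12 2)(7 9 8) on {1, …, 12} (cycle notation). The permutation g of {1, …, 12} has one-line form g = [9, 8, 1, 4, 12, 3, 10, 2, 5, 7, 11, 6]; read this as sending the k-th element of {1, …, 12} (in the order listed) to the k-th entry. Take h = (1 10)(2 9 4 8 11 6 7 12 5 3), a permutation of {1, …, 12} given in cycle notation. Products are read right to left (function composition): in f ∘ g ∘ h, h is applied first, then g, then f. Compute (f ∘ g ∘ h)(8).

6

Apply the permutations in order: h(8) = 11, then g(11) = 11, then f(11) = 6. So (f ∘ g ∘ h)(8) = 6.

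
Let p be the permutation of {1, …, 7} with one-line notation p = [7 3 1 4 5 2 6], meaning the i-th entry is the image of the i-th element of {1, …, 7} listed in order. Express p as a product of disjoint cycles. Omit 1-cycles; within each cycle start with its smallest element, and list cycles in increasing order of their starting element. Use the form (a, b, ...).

Start at 1 and follow images: 1 → 7 → 6 → 2 → 3 → 1, giving the cycle (1, 7, 6, 2, 3).
Continuing from each remaining unvisited element yields (1, 7, 6, 2, 3).

(1, 7, 6, 2, 3)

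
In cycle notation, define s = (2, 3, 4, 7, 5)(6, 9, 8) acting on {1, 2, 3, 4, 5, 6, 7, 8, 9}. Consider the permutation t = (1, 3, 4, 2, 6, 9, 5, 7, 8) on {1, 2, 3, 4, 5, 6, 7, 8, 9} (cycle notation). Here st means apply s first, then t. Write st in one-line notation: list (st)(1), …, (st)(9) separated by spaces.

3 4 2 8 6 5 7 9 1

(st)(x) = t(s(x)). Computing each image: t(s(1)) = t(1) = 3, t(s(2)) = t(3) = 4, t(s(3)) = t(4) = 2, t(s(4)) = t(7) = 8, t(s(5)) = t(2) = 6, t(s(6)) = t(9) = 5, t(s(7)) = t(5) = 7, t(s(8)) = t(6) = 9, t(s(9)) = t(8) = 1.
Hence st = [3 4 2 8 6 5 7 9 1].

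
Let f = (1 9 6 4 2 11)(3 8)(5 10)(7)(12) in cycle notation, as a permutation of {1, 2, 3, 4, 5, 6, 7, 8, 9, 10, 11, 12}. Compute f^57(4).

1

4 lies in the 6-cycle (1 9 6 4 2 11).
Since the cycle has length 6, f^57 acts on it the same as f^3 (57 mod 6 = 3).
Advancing 3 steps from 4: 4 → 2 → 11 → 1.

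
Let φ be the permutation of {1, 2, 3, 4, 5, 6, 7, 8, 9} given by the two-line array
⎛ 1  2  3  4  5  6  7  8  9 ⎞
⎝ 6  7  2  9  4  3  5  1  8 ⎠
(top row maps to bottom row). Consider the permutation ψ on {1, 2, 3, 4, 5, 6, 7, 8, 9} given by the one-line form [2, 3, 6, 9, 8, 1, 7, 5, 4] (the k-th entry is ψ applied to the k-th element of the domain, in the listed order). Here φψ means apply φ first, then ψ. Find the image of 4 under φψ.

4

First apply φ: φ(4) = 9, then ψ(9) = 4. Thus (φψ)(4) = 4.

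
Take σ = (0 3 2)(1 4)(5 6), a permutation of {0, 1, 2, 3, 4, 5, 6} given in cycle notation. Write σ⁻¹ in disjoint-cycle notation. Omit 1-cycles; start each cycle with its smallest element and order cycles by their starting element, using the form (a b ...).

(0 2 3)(1 4)(5 6)

If σ sends a → b within a cycle, σ⁻¹ sends b → a; equivalently, reverse each cycle.
After reversing and putting each cycle's least element first, σ⁻¹ = (0 2 3)(1 4)(5 6).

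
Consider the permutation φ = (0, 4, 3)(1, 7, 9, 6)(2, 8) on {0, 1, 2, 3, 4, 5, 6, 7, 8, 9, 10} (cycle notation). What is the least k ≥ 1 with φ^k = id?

12

The cycle type of φ is (4, 3, 2, 1, 1).
Since disjoint cycles commute, ord(φ) = lcm(4, 3, 2) = 12.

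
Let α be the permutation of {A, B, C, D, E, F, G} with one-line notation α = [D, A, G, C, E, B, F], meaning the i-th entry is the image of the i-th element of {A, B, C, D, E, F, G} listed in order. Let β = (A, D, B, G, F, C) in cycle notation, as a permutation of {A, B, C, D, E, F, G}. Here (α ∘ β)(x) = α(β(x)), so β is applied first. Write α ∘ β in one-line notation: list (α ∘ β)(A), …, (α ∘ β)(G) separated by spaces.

C F D A E G B

Chase each element through β then α: A → D → C; B → G → F; C → A → D; D → B → A; E → E → E; F → C → G; G → F → B.
Collecting the images, α ∘ β = [C F D A E G B].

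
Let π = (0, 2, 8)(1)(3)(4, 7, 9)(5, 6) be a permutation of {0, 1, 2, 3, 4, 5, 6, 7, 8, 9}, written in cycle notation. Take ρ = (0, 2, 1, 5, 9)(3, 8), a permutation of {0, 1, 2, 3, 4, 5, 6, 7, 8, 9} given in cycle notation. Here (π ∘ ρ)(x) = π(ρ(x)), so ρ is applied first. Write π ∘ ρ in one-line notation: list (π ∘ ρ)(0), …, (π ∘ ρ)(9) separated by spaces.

8 6 1 0 7 4 5 9 3 2

(π ∘ ρ)(x) = π(ρ(x)). Computing each image: π(ρ(0)) = π(2) = 8, π(ρ(1)) = π(5) = 6, π(ρ(2)) = π(1) = 1, π(ρ(3)) = π(8) = 0, π(ρ(4)) = π(4) = 7, π(ρ(5)) = π(9) = 4, π(ρ(6)) = π(6) = 5, π(ρ(7)) = π(7) = 9, π(ρ(8)) = π(3) = 3, π(ρ(9)) = π(0) = 2.
Hence π ∘ ρ = [8 6 1 0 7 4 5 9 3 2].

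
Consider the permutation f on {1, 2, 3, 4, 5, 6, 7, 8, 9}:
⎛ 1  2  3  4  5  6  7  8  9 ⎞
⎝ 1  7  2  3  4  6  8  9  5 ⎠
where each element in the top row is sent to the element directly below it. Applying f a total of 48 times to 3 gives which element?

Tracing 3 → 2 → … returns to 3 after 7 steps, so 3 lies in a 7-cycle (2 7 8 9 5 4 3).
On a 7-cycle, f^7 is the identity, so f^48 = f^6 there (48 ≡ 6 mod 7).
Stepping 6 places around the cycle: 3 → 2 → 7 → 8 → 9 → 5 → 4.

4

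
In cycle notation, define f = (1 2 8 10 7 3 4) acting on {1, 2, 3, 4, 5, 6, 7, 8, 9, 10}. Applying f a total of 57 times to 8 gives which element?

8 lies in the 7-cycle (1 2 8 10 7 3 4).
Powers repeat with period 7 on this cycle, and 57 mod 7 = 1, so f^57(8) = f^1(8).
Stepping 1 place around the cycle: 8 → 10.

10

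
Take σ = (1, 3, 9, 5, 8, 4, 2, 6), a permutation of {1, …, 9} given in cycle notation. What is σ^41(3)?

3 lies in the 8-cycle (1, 3, 9, 5, 8, 4, 2, 6).
On an 8-cycle, σ^8 is the identity, so σ^41 = σ^1 there (41 ≡ 1 mod 8).
Stepping 1 place around the cycle: 3 → 9.

9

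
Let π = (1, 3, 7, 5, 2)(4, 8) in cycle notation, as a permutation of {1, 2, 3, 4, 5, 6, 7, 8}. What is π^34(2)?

2 lies in the 5-cycle (1, 3, 7, 5, 2).
Since the cycle has length 5, π^34 acts on it the same as π^4 (34 mod 5 = 4).
Stepping 4 places around the cycle: 2 → 1 → 3 → 7 → 5.

5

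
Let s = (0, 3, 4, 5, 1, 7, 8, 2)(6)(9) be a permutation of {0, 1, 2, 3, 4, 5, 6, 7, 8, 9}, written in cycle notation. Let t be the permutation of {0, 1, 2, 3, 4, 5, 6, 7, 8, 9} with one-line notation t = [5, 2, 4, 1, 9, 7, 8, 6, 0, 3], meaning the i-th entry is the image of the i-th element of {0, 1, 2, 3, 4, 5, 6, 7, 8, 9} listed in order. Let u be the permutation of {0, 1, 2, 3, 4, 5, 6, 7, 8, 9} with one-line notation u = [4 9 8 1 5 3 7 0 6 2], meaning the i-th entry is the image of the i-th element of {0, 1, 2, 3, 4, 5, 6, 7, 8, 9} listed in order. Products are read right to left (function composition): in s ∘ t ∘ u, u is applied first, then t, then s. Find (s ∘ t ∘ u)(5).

7

Chase 5: u(5) = 3; t(3) = 1; s(1) = 7. Hence (s ∘ t ∘ u)(5) = 7.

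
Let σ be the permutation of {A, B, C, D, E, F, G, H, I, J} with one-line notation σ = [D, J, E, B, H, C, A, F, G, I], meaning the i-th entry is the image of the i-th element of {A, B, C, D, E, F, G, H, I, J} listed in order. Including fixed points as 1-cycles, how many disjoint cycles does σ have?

2

The cycle decomposition is (A, D, B, J, I, G)(C, E, H, F), which has 2 cycles (counting 1-cycles).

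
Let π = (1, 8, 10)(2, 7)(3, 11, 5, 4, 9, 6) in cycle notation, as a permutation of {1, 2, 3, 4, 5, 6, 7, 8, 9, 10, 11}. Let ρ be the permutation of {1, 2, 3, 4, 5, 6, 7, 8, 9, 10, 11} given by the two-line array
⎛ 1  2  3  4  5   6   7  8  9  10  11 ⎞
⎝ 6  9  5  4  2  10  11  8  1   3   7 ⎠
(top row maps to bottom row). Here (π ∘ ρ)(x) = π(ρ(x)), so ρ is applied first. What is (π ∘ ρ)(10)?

11

(π ∘ ρ)(10) = π(ρ(10)). ρ(10) = 3, then π(3) = 11. So (π ∘ ρ)(10) = 11.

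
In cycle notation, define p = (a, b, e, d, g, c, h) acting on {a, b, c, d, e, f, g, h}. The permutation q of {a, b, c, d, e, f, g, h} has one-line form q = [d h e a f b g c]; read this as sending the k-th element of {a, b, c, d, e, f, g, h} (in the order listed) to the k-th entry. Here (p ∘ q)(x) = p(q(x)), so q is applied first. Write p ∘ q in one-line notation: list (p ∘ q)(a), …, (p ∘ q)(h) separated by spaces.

(p ∘ q)(x) = p(q(x)). Computing each image: p(q(a)) = p(d) = g, p(q(b)) = p(h) = a, p(q(c)) = p(e) = d, p(q(d)) = p(a) = b, p(q(e)) = p(f) = f, p(q(f)) = p(b) = e, p(q(g)) = p(g) = c, p(q(h)) = p(c) = h.
Hence p ∘ q = [g a d b f e c h].

g a d b f e c h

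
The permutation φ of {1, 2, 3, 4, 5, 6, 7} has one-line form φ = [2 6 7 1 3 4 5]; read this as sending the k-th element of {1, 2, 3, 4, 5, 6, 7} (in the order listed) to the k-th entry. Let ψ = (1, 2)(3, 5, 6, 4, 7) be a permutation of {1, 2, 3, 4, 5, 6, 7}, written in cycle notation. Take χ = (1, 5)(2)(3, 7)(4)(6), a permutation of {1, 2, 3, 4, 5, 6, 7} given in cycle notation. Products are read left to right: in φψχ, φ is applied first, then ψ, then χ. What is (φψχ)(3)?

Chase 3: φ(3) = 7; ψ(7) = 3; χ(3) = 7. Hence (φψχ)(3) = 7.

7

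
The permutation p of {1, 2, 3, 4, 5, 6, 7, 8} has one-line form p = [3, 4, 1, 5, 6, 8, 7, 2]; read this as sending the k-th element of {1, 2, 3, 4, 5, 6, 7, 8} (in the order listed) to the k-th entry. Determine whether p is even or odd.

In disjoint-cycle form the cycle lengths are 5, 2, 1.
A cycle of length ℓ contributes ℓ−1 transpositions, so p is a product of 4 + 1 = 5 transpositions — odd.

odd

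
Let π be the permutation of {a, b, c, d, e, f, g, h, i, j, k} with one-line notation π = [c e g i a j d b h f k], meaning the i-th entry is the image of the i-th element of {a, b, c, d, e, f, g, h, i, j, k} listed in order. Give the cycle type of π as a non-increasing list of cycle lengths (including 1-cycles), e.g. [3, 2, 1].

[8, 2, 1]

The disjoint cycles are (a, c, g, d, i, h, b, e)(f, j)(k), with lengths 8, 2, 1 in non-increasing order.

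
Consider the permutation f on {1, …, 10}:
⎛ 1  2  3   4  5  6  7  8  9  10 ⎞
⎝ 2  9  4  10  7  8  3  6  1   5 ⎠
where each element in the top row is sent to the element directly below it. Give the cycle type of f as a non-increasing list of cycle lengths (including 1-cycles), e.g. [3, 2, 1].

[5, 3, 2]

The disjoint cycles are (1 2 9)(3 4 10 5 7)(6 8), with lengths 5, 3, 2 in non-increasing order.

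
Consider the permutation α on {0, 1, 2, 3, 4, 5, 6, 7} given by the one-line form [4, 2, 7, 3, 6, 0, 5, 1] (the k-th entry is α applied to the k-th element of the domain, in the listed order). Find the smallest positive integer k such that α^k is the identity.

12

Writing α as disjoint cycles, the cycle lengths are 4, 3, 1.
Since disjoint cycles commute, ord(α) = lcm(4, 3) = 12.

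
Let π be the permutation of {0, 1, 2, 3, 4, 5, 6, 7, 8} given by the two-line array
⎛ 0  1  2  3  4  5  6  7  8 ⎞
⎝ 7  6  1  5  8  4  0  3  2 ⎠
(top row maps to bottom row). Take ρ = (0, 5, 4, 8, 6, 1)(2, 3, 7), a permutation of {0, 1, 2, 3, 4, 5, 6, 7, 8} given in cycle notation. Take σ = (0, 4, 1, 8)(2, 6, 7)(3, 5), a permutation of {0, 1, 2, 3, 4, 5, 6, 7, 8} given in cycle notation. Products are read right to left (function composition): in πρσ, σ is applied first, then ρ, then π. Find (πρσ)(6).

Chase 6: σ(6) = 7; ρ(7) = 2; π(2) = 1. Hence (πρσ)(6) = 1.

1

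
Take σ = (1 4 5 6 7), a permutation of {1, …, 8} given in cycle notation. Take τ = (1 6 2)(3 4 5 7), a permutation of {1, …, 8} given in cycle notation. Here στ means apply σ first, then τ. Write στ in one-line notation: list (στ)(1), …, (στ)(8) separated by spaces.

5 1 4 7 2 3 6 8

For each element, apply σ then τ: 1 → 4 → 5; 2 → 2 → 1; 3 → 3 → 4; 4 → 5 → 7; 5 → 6 → 2; 6 → 7 → 3; 7 → 1 → 6; 8 → 8 → 8.
So στ in one-line form is 5 1 4 7 2 3 6 8.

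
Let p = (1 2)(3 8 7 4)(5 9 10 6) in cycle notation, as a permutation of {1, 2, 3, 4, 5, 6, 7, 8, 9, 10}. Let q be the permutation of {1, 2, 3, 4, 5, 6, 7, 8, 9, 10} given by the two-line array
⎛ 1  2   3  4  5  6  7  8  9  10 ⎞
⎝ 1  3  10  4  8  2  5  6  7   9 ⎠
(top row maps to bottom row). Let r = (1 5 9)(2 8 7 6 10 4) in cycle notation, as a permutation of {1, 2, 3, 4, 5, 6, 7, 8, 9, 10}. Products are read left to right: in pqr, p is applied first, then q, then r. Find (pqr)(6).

7

(pqr)(6) = r(q(p(6))). p(6) = 5, then q(5) = 8, then r(8) = 7, so the result is 7.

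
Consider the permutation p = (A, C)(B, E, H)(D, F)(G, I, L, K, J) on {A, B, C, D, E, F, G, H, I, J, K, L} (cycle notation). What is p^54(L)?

L lies in the 5-cycle (G, I, L, K, J).
Powers repeat with period 5 on this cycle, and 54 mod 5 = 4, so p^54(L) = p^4(L).
Advancing 4 steps from L: L → K → J → G → I.

I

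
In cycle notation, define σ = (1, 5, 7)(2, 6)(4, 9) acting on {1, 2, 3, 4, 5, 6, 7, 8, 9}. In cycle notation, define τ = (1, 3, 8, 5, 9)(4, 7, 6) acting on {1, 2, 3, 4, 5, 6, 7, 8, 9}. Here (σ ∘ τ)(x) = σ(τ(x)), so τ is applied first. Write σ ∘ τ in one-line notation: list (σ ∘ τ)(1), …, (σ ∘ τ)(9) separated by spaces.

(σ ∘ τ)(x) = σ(τ(x)). Computing each image: σ(τ(1)) = σ(3) = 3, σ(τ(2)) = σ(2) = 6, σ(τ(3)) = σ(8) = 8, σ(τ(4)) = σ(7) = 1, σ(τ(5)) = σ(9) = 4, σ(τ(6)) = σ(4) = 9, σ(τ(7)) = σ(6) = 2, σ(τ(8)) = σ(5) = 7, σ(τ(9)) = σ(1) = 5.
Hence σ ∘ τ = [3 6 8 1 4 9 2 7 5].

3 6 8 1 4 9 2 7 5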